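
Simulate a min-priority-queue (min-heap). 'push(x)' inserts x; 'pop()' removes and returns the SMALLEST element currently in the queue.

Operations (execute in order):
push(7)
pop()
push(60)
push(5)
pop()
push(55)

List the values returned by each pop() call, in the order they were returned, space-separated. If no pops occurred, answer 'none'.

Answer: 7 5

Derivation:
push(7): heap contents = [7]
pop() → 7: heap contents = []
push(60): heap contents = [60]
push(5): heap contents = [5, 60]
pop() → 5: heap contents = [60]
push(55): heap contents = [55, 60]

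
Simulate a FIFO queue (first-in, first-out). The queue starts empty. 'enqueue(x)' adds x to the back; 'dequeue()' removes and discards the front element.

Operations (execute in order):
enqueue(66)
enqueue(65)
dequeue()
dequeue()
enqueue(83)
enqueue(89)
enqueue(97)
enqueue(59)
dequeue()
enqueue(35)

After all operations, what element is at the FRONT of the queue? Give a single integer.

Answer: 89

Derivation:
enqueue(66): queue = [66]
enqueue(65): queue = [66, 65]
dequeue(): queue = [65]
dequeue(): queue = []
enqueue(83): queue = [83]
enqueue(89): queue = [83, 89]
enqueue(97): queue = [83, 89, 97]
enqueue(59): queue = [83, 89, 97, 59]
dequeue(): queue = [89, 97, 59]
enqueue(35): queue = [89, 97, 59, 35]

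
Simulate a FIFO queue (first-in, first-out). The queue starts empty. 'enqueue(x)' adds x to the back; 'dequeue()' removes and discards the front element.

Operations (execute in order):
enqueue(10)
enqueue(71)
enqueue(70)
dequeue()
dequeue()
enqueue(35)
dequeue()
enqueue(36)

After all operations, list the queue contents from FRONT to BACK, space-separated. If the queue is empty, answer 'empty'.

enqueue(10): [10]
enqueue(71): [10, 71]
enqueue(70): [10, 71, 70]
dequeue(): [71, 70]
dequeue(): [70]
enqueue(35): [70, 35]
dequeue(): [35]
enqueue(36): [35, 36]

Answer: 35 36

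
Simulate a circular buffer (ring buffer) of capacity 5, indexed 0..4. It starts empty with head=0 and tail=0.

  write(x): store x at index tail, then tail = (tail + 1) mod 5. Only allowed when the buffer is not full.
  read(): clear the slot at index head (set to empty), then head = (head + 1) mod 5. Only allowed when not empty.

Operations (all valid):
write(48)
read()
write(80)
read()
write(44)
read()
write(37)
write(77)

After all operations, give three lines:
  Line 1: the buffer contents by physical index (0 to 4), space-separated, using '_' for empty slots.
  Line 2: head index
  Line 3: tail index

write(48): buf=[48 _ _ _ _], head=0, tail=1, size=1
read(): buf=[_ _ _ _ _], head=1, tail=1, size=0
write(80): buf=[_ 80 _ _ _], head=1, tail=2, size=1
read(): buf=[_ _ _ _ _], head=2, tail=2, size=0
write(44): buf=[_ _ 44 _ _], head=2, tail=3, size=1
read(): buf=[_ _ _ _ _], head=3, tail=3, size=0
write(37): buf=[_ _ _ 37 _], head=3, tail=4, size=1
write(77): buf=[_ _ _ 37 77], head=3, tail=0, size=2

Answer: _ _ _ 37 77
3
0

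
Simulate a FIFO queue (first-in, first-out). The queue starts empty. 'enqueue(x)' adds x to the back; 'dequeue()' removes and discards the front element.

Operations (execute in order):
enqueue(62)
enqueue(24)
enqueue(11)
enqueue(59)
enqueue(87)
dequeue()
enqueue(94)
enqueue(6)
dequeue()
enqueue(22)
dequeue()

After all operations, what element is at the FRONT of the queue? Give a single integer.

enqueue(62): queue = [62]
enqueue(24): queue = [62, 24]
enqueue(11): queue = [62, 24, 11]
enqueue(59): queue = [62, 24, 11, 59]
enqueue(87): queue = [62, 24, 11, 59, 87]
dequeue(): queue = [24, 11, 59, 87]
enqueue(94): queue = [24, 11, 59, 87, 94]
enqueue(6): queue = [24, 11, 59, 87, 94, 6]
dequeue(): queue = [11, 59, 87, 94, 6]
enqueue(22): queue = [11, 59, 87, 94, 6, 22]
dequeue(): queue = [59, 87, 94, 6, 22]

Answer: 59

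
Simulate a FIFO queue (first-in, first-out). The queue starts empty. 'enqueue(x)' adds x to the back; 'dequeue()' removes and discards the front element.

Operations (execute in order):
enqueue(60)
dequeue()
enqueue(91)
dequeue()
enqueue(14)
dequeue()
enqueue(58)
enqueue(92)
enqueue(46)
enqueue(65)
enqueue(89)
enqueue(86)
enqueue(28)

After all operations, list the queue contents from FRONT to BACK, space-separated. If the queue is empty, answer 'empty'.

enqueue(60): [60]
dequeue(): []
enqueue(91): [91]
dequeue(): []
enqueue(14): [14]
dequeue(): []
enqueue(58): [58]
enqueue(92): [58, 92]
enqueue(46): [58, 92, 46]
enqueue(65): [58, 92, 46, 65]
enqueue(89): [58, 92, 46, 65, 89]
enqueue(86): [58, 92, 46, 65, 89, 86]
enqueue(28): [58, 92, 46, 65, 89, 86, 28]

Answer: 58 92 46 65 89 86 28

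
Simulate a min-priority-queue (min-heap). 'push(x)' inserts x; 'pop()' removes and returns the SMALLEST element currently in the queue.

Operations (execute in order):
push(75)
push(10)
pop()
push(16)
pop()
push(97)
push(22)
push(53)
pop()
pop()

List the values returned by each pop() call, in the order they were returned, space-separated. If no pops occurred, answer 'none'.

Answer: 10 16 22 53

Derivation:
push(75): heap contents = [75]
push(10): heap contents = [10, 75]
pop() → 10: heap contents = [75]
push(16): heap contents = [16, 75]
pop() → 16: heap contents = [75]
push(97): heap contents = [75, 97]
push(22): heap contents = [22, 75, 97]
push(53): heap contents = [22, 53, 75, 97]
pop() → 22: heap contents = [53, 75, 97]
pop() → 53: heap contents = [75, 97]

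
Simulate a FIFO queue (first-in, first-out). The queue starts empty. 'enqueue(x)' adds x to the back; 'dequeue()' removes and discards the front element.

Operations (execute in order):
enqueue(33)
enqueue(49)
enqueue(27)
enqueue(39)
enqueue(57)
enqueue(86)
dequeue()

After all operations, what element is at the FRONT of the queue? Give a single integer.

Answer: 49

Derivation:
enqueue(33): queue = [33]
enqueue(49): queue = [33, 49]
enqueue(27): queue = [33, 49, 27]
enqueue(39): queue = [33, 49, 27, 39]
enqueue(57): queue = [33, 49, 27, 39, 57]
enqueue(86): queue = [33, 49, 27, 39, 57, 86]
dequeue(): queue = [49, 27, 39, 57, 86]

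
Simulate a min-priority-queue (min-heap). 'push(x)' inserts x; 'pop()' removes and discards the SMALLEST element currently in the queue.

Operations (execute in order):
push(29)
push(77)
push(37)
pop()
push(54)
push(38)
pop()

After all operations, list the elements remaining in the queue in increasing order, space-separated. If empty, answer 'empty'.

Answer: 38 54 77

Derivation:
push(29): heap contents = [29]
push(77): heap contents = [29, 77]
push(37): heap contents = [29, 37, 77]
pop() → 29: heap contents = [37, 77]
push(54): heap contents = [37, 54, 77]
push(38): heap contents = [37, 38, 54, 77]
pop() → 37: heap contents = [38, 54, 77]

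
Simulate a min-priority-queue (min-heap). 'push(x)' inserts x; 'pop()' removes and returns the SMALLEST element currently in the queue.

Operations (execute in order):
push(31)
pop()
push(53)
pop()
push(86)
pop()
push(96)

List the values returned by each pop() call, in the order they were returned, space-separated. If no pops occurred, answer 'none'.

Answer: 31 53 86

Derivation:
push(31): heap contents = [31]
pop() → 31: heap contents = []
push(53): heap contents = [53]
pop() → 53: heap contents = []
push(86): heap contents = [86]
pop() → 86: heap contents = []
push(96): heap contents = [96]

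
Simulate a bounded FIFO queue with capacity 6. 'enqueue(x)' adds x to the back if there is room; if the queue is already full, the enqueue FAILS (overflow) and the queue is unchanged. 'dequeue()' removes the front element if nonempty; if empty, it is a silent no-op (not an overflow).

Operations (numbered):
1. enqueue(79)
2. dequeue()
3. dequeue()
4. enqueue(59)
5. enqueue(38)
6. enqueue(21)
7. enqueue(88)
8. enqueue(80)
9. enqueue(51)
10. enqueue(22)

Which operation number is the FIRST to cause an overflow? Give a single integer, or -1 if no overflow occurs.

1. enqueue(79): size=1
2. dequeue(): size=0
3. dequeue(): empty, no-op, size=0
4. enqueue(59): size=1
5. enqueue(38): size=2
6. enqueue(21): size=3
7. enqueue(88): size=4
8. enqueue(80): size=5
9. enqueue(51): size=6
10. enqueue(22): size=6=cap → OVERFLOW (fail)

Answer: 10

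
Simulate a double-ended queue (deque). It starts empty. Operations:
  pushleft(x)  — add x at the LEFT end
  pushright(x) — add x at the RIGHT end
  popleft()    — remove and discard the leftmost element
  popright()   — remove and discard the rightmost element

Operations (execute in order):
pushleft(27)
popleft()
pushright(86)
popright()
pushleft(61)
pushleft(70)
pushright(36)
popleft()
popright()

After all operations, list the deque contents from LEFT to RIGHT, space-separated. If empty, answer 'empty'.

Answer: 61

Derivation:
pushleft(27): [27]
popleft(): []
pushright(86): [86]
popright(): []
pushleft(61): [61]
pushleft(70): [70, 61]
pushright(36): [70, 61, 36]
popleft(): [61, 36]
popright(): [61]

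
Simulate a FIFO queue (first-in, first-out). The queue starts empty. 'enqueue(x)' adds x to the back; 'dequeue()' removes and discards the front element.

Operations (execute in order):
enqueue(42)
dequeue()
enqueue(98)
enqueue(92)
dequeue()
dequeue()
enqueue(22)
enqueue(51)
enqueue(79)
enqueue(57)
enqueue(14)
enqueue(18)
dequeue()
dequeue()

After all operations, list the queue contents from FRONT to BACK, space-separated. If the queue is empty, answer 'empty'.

enqueue(42): [42]
dequeue(): []
enqueue(98): [98]
enqueue(92): [98, 92]
dequeue(): [92]
dequeue(): []
enqueue(22): [22]
enqueue(51): [22, 51]
enqueue(79): [22, 51, 79]
enqueue(57): [22, 51, 79, 57]
enqueue(14): [22, 51, 79, 57, 14]
enqueue(18): [22, 51, 79, 57, 14, 18]
dequeue(): [51, 79, 57, 14, 18]
dequeue(): [79, 57, 14, 18]

Answer: 79 57 14 18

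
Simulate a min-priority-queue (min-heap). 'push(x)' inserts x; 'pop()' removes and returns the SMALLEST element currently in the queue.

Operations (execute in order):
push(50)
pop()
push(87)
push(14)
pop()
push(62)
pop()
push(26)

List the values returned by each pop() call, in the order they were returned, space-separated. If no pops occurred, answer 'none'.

push(50): heap contents = [50]
pop() → 50: heap contents = []
push(87): heap contents = [87]
push(14): heap contents = [14, 87]
pop() → 14: heap contents = [87]
push(62): heap contents = [62, 87]
pop() → 62: heap contents = [87]
push(26): heap contents = [26, 87]

Answer: 50 14 62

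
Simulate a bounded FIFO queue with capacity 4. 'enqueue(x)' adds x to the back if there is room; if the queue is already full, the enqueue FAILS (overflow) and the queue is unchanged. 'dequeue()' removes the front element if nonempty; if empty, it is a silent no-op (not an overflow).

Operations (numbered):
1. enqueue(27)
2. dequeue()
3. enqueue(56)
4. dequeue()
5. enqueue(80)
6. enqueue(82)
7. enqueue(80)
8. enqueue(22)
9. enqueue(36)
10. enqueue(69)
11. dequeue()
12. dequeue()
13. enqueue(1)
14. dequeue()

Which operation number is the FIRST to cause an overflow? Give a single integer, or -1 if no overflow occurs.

1. enqueue(27): size=1
2. dequeue(): size=0
3. enqueue(56): size=1
4. dequeue(): size=0
5. enqueue(80): size=1
6. enqueue(82): size=2
7. enqueue(80): size=3
8. enqueue(22): size=4
9. enqueue(36): size=4=cap → OVERFLOW (fail)
10. enqueue(69): size=4=cap → OVERFLOW (fail)
11. dequeue(): size=3
12. dequeue(): size=2
13. enqueue(1): size=3
14. dequeue(): size=2

Answer: 9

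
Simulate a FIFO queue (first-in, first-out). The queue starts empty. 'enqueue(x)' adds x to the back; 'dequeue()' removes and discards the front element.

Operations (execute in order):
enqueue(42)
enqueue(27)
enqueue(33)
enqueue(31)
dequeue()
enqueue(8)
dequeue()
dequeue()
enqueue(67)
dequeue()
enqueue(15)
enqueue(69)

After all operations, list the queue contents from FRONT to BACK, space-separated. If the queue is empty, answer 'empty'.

enqueue(42): [42]
enqueue(27): [42, 27]
enqueue(33): [42, 27, 33]
enqueue(31): [42, 27, 33, 31]
dequeue(): [27, 33, 31]
enqueue(8): [27, 33, 31, 8]
dequeue(): [33, 31, 8]
dequeue(): [31, 8]
enqueue(67): [31, 8, 67]
dequeue(): [8, 67]
enqueue(15): [8, 67, 15]
enqueue(69): [8, 67, 15, 69]

Answer: 8 67 15 69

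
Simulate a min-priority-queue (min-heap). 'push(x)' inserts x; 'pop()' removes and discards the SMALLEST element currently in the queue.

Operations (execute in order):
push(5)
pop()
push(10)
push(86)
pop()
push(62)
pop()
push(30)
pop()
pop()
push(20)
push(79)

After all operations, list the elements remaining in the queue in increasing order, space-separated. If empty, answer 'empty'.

push(5): heap contents = [5]
pop() → 5: heap contents = []
push(10): heap contents = [10]
push(86): heap contents = [10, 86]
pop() → 10: heap contents = [86]
push(62): heap contents = [62, 86]
pop() → 62: heap contents = [86]
push(30): heap contents = [30, 86]
pop() → 30: heap contents = [86]
pop() → 86: heap contents = []
push(20): heap contents = [20]
push(79): heap contents = [20, 79]

Answer: 20 79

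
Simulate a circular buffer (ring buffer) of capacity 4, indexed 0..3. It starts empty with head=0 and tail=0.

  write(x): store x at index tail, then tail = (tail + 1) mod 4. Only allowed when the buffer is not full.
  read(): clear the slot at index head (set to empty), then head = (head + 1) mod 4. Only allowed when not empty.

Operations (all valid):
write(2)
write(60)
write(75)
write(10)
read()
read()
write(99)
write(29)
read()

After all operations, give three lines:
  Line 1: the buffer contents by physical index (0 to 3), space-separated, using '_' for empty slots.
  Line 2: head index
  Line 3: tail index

write(2): buf=[2 _ _ _], head=0, tail=1, size=1
write(60): buf=[2 60 _ _], head=0, tail=2, size=2
write(75): buf=[2 60 75 _], head=0, tail=3, size=3
write(10): buf=[2 60 75 10], head=0, tail=0, size=4
read(): buf=[_ 60 75 10], head=1, tail=0, size=3
read(): buf=[_ _ 75 10], head=2, tail=0, size=2
write(99): buf=[99 _ 75 10], head=2, tail=1, size=3
write(29): buf=[99 29 75 10], head=2, tail=2, size=4
read(): buf=[99 29 _ 10], head=3, tail=2, size=3

Answer: 99 29 _ 10
3
2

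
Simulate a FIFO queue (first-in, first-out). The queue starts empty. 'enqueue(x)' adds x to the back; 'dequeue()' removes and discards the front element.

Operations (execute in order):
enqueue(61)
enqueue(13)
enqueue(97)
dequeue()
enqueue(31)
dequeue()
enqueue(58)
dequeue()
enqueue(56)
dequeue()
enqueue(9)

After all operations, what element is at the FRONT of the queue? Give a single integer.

Answer: 58

Derivation:
enqueue(61): queue = [61]
enqueue(13): queue = [61, 13]
enqueue(97): queue = [61, 13, 97]
dequeue(): queue = [13, 97]
enqueue(31): queue = [13, 97, 31]
dequeue(): queue = [97, 31]
enqueue(58): queue = [97, 31, 58]
dequeue(): queue = [31, 58]
enqueue(56): queue = [31, 58, 56]
dequeue(): queue = [58, 56]
enqueue(9): queue = [58, 56, 9]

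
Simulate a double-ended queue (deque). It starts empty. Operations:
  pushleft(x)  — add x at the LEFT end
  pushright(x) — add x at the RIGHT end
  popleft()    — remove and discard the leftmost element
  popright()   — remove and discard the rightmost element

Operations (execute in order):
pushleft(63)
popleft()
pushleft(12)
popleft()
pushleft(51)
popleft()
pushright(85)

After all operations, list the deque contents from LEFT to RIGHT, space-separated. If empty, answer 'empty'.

Answer: 85

Derivation:
pushleft(63): [63]
popleft(): []
pushleft(12): [12]
popleft(): []
pushleft(51): [51]
popleft(): []
pushright(85): [85]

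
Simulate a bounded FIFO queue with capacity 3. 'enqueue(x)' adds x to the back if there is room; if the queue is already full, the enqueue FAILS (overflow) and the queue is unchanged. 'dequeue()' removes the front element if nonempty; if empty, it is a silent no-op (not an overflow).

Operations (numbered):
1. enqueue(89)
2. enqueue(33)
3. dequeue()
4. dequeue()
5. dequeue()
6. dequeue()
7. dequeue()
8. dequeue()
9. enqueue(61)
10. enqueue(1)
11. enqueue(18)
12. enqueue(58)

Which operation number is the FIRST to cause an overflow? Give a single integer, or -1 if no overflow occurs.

1. enqueue(89): size=1
2. enqueue(33): size=2
3. dequeue(): size=1
4. dequeue(): size=0
5. dequeue(): empty, no-op, size=0
6. dequeue(): empty, no-op, size=0
7. dequeue(): empty, no-op, size=0
8. dequeue(): empty, no-op, size=0
9. enqueue(61): size=1
10. enqueue(1): size=2
11. enqueue(18): size=3
12. enqueue(58): size=3=cap → OVERFLOW (fail)

Answer: 12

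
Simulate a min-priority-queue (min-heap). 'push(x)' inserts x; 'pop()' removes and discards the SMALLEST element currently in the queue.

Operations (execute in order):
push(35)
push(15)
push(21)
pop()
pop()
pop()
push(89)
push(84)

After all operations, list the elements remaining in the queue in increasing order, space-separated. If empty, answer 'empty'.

push(35): heap contents = [35]
push(15): heap contents = [15, 35]
push(21): heap contents = [15, 21, 35]
pop() → 15: heap contents = [21, 35]
pop() → 21: heap contents = [35]
pop() → 35: heap contents = []
push(89): heap contents = [89]
push(84): heap contents = [84, 89]

Answer: 84 89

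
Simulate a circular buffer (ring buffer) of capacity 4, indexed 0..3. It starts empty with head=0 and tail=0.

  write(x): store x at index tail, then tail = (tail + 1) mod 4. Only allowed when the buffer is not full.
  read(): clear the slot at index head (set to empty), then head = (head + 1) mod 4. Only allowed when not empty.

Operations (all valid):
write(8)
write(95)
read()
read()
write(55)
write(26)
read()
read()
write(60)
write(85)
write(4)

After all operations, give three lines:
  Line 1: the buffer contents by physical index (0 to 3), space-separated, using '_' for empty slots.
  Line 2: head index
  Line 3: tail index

write(8): buf=[8 _ _ _], head=0, tail=1, size=1
write(95): buf=[8 95 _ _], head=0, tail=2, size=2
read(): buf=[_ 95 _ _], head=1, tail=2, size=1
read(): buf=[_ _ _ _], head=2, tail=2, size=0
write(55): buf=[_ _ 55 _], head=2, tail=3, size=1
write(26): buf=[_ _ 55 26], head=2, tail=0, size=2
read(): buf=[_ _ _ 26], head=3, tail=0, size=1
read(): buf=[_ _ _ _], head=0, tail=0, size=0
write(60): buf=[60 _ _ _], head=0, tail=1, size=1
write(85): buf=[60 85 _ _], head=0, tail=2, size=2
write(4): buf=[60 85 4 _], head=0, tail=3, size=3

Answer: 60 85 4 _
0
3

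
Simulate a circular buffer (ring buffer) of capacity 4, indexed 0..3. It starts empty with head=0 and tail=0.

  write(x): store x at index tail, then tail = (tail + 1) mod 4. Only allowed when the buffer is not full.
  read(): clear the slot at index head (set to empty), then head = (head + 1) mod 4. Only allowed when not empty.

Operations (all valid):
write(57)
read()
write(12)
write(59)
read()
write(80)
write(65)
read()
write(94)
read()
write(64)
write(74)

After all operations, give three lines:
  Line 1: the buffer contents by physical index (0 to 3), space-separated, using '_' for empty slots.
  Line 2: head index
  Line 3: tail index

write(57): buf=[57 _ _ _], head=0, tail=1, size=1
read(): buf=[_ _ _ _], head=1, tail=1, size=0
write(12): buf=[_ 12 _ _], head=1, tail=2, size=1
write(59): buf=[_ 12 59 _], head=1, tail=3, size=2
read(): buf=[_ _ 59 _], head=2, tail=3, size=1
write(80): buf=[_ _ 59 80], head=2, tail=0, size=2
write(65): buf=[65 _ 59 80], head=2, tail=1, size=3
read(): buf=[65 _ _ 80], head=3, tail=1, size=2
write(94): buf=[65 94 _ 80], head=3, tail=2, size=3
read(): buf=[65 94 _ _], head=0, tail=2, size=2
write(64): buf=[65 94 64 _], head=0, tail=3, size=3
write(74): buf=[65 94 64 74], head=0, tail=0, size=4

Answer: 65 94 64 74
0
0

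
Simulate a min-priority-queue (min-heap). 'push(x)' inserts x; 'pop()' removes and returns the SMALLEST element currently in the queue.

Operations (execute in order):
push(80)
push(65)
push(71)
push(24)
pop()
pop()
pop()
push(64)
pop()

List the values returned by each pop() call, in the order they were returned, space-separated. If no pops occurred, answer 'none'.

Answer: 24 65 71 64

Derivation:
push(80): heap contents = [80]
push(65): heap contents = [65, 80]
push(71): heap contents = [65, 71, 80]
push(24): heap contents = [24, 65, 71, 80]
pop() → 24: heap contents = [65, 71, 80]
pop() → 65: heap contents = [71, 80]
pop() → 71: heap contents = [80]
push(64): heap contents = [64, 80]
pop() → 64: heap contents = [80]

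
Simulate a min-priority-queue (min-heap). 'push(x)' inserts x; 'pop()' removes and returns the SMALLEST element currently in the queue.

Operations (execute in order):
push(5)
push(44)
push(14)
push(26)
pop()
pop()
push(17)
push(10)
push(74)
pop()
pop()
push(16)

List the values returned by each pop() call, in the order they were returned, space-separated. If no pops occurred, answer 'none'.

Answer: 5 14 10 17

Derivation:
push(5): heap contents = [5]
push(44): heap contents = [5, 44]
push(14): heap contents = [5, 14, 44]
push(26): heap contents = [5, 14, 26, 44]
pop() → 5: heap contents = [14, 26, 44]
pop() → 14: heap contents = [26, 44]
push(17): heap contents = [17, 26, 44]
push(10): heap contents = [10, 17, 26, 44]
push(74): heap contents = [10, 17, 26, 44, 74]
pop() → 10: heap contents = [17, 26, 44, 74]
pop() → 17: heap contents = [26, 44, 74]
push(16): heap contents = [16, 26, 44, 74]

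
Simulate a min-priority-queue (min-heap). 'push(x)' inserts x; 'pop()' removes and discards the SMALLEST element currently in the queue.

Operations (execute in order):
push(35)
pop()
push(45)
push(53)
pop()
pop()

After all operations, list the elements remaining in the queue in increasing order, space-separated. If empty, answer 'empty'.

push(35): heap contents = [35]
pop() → 35: heap contents = []
push(45): heap contents = [45]
push(53): heap contents = [45, 53]
pop() → 45: heap contents = [53]
pop() → 53: heap contents = []

Answer: empty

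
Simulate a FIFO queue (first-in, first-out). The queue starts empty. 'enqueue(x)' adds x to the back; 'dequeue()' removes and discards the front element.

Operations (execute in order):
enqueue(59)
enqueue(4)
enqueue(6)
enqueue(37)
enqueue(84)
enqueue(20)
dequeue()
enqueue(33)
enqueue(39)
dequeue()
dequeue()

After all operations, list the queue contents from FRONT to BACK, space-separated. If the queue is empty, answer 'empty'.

Answer: 37 84 20 33 39

Derivation:
enqueue(59): [59]
enqueue(4): [59, 4]
enqueue(6): [59, 4, 6]
enqueue(37): [59, 4, 6, 37]
enqueue(84): [59, 4, 6, 37, 84]
enqueue(20): [59, 4, 6, 37, 84, 20]
dequeue(): [4, 6, 37, 84, 20]
enqueue(33): [4, 6, 37, 84, 20, 33]
enqueue(39): [4, 6, 37, 84, 20, 33, 39]
dequeue(): [6, 37, 84, 20, 33, 39]
dequeue(): [37, 84, 20, 33, 39]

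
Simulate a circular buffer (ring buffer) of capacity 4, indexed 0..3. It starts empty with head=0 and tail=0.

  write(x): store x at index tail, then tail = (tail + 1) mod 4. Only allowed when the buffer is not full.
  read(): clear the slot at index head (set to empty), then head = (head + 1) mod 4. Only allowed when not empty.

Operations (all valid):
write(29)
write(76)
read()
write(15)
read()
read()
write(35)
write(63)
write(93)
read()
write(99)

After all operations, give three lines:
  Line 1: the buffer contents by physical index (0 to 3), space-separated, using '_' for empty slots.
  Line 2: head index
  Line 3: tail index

Answer: 63 93 99 _
0
3

Derivation:
write(29): buf=[29 _ _ _], head=0, tail=1, size=1
write(76): buf=[29 76 _ _], head=0, tail=2, size=2
read(): buf=[_ 76 _ _], head=1, tail=2, size=1
write(15): buf=[_ 76 15 _], head=1, tail=3, size=2
read(): buf=[_ _ 15 _], head=2, tail=3, size=1
read(): buf=[_ _ _ _], head=3, tail=3, size=0
write(35): buf=[_ _ _ 35], head=3, tail=0, size=1
write(63): buf=[63 _ _ 35], head=3, tail=1, size=2
write(93): buf=[63 93 _ 35], head=3, tail=2, size=3
read(): buf=[63 93 _ _], head=0, tail=2, size=2
write(99): buf=[63 93 99 _], head=0, tail=3, size=3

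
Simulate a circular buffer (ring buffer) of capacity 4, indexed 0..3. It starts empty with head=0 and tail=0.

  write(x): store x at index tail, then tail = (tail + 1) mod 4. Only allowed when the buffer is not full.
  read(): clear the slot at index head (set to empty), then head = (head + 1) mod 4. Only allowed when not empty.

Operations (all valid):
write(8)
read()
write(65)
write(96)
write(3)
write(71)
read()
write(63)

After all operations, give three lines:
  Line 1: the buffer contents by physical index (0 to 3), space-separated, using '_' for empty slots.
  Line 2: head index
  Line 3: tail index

write(8): buf=[8 _ _ _], head=0, tail=1, size=1
read(): buf=[_ _ _ _], head=1, tail=1, size=0
write(65): buf=[_ 65 _ _], head=1, tail=2, size=1
write(96): buf=[_ 65 96 _], head=1, tail=3, size=2
write(3): buf=[_ 65 96 3], head=1, tail=0, size=3
write(71): buf=[71 65 96 3], head=1, tail=1, size=4
read(): buf=[71 _ 96 3], head=2, tail=1, size=3
write(63): buf=[71 63 96 3], head=2, tail=2, size=4

Answer: 71 63 96 3
2
2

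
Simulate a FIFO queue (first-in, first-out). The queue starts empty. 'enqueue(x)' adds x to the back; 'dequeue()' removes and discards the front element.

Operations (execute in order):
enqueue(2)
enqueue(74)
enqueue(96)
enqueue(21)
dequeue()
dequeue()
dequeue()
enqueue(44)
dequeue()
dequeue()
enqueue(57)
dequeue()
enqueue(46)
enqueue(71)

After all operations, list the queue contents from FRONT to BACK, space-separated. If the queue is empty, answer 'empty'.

Answer: 46 71

Derivation:
enqueue(2): [2]
enqueue(74): [2, 74]
enqueue(96): [2, 74, 96]
enqueue(21): [2, 74, 96, 21]
dequeue(): [74, 96, 21]
dequeue(): [96, 21]
dequeue(): [21]
enqueue(44): [21, 44]
dequeue(): [44]
dequeue(): []
enqueue(57): [57]
dequeue(): []
enqueue(46): [46]
enqueue(71): [46, 71]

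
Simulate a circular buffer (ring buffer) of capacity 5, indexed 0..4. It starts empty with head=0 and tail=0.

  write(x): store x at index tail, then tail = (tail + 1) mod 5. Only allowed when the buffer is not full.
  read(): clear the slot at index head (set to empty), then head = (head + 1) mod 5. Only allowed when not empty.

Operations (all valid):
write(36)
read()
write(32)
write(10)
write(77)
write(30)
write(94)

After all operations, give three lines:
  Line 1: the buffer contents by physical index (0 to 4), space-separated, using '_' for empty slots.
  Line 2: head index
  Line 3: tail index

write(36): buf=[36 _ _ _ _], head=0, tail=1, size=1
read(): buf=[_ _ _ _ _], head=1, tail=1, size=0
write(32): buf=[_ 32 _ _ _], head=1, tail=2, size=1
write(10): buf=[_ 32 10 _ _], head=1, tail=3, size=2
write(77): buf=[_ 32 10 77 _], head=1, tail=4, size=3
write(30): buf=[_ 32 10 77 30], head=1, tail=0, size=4
write(94): buf=[94 32 10 77 30], head=1, tail=1, size=5

Answer: 94 32 10 77 30
1
1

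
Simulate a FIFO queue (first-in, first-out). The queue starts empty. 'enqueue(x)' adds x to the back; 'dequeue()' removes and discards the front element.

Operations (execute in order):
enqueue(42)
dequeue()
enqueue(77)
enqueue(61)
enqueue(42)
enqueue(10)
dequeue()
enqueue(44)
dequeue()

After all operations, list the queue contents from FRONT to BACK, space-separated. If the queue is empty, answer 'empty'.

Answer: 42 10 44

Derivation:
enqueue(42): [42]
dequeue(): []
enqueue(77): [77]
enqueue(61): [77, 61]
enqueue(42): [77, 61, 42]
enqueue(10): [77, 61, 42, 10]
dequeue(): [61, 42, 10]
enqueue(44): [61, 42, 10, 44]
dequeue(): [42, 10, 44]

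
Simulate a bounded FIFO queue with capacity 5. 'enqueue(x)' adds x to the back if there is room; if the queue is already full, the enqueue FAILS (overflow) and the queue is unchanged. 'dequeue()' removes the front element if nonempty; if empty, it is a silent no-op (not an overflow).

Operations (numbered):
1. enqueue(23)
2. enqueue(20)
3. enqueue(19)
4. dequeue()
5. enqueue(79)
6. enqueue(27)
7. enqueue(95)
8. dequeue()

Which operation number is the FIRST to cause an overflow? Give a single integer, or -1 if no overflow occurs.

1. enqueue(23): size=1
2. enqueue(20): size=2
3. enqueue(19): size=3
4. dequeue(): size=2
5. enqueue(79): size=3
6. enqueue(27): size=4
7. enqueue(95): size=5
8. dequeue(): size=4

Answer: -1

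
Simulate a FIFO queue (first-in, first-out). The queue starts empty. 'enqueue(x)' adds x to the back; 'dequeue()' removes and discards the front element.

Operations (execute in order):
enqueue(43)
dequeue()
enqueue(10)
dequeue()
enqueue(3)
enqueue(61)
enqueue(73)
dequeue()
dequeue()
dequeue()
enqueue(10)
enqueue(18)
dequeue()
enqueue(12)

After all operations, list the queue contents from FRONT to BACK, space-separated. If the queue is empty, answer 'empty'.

enqueue(43): [43]
dequeue(): []
enqueue(10): [10]
dequeue(): []
enqueue(3): [3]
enqueue(61): [3, 61]
enqueue(73): [3, 61, 73]
dequeue(): [61, 73]
dequeue(): [73]
dequeue(): []
enqueue(10): [10]
enqueue(18): [10, 18]
dequeue(): [18]
enqueue(12): [18, 12]

Answer: 18 12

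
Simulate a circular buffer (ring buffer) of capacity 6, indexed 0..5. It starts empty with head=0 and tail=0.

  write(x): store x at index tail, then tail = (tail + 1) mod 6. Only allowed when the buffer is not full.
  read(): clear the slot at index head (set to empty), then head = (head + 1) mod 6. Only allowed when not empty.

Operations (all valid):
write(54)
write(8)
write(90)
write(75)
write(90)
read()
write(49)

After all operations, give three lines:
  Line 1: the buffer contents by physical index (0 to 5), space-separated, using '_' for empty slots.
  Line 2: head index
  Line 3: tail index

Answer: _ 8 90 75 90 49
1
0

Derivation:
write(54): buf=[54 _ _ _ _ _], head=0, tail=1, size=1
write(8): buf=[54 8 _ _ _ _], head=0, tail=2, size=2
write(90): buf=[54 8 90 _ _ _], head=0, tail=3, size=3
write(75): buf=[54 8 90 75 _ _], head=0, tail=4, size=4
write(90): buf=[54 8 90 75 90 _], head=0, tail=5, size=5
read(): buf=[_ 8 90 75 90 _], head=1, tail=5, size=4
write(49): buf=[_ 8 90 75 90 49], head=1, tail=0, size=5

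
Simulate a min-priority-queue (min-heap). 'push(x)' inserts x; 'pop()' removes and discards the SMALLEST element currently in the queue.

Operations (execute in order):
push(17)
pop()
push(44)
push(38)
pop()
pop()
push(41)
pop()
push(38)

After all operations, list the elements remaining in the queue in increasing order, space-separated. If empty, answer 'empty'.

push(17): heap contents = [17]
pop() → 17: heap contents = []
push(44): heap contents = [44]
push(38): heap contents = [38, 44]
pop() → 38: heap contents = [44]
pop() → 44: heap contents = []
push(41): heap contents = [41]
pop() → 41: heap contents = []
push(38): heap contents = [38]

Answer: 38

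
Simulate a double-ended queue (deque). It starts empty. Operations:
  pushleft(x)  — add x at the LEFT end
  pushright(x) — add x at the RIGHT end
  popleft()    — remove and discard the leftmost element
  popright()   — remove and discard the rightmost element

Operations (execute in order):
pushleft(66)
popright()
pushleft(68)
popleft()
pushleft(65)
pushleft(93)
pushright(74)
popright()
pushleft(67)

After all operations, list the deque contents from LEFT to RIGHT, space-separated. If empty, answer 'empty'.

Answer: 67 93 65

Derivation:
pushleft(66): [66]
popright(): []
pushleft(68): [68]
popleft(): []
pushleft(65): [65]
pushleft(93): [93, 65]
pushright(74): [93, 65, 74]
popright(): [93, 65]
pushleft(67): [67, 93, 65]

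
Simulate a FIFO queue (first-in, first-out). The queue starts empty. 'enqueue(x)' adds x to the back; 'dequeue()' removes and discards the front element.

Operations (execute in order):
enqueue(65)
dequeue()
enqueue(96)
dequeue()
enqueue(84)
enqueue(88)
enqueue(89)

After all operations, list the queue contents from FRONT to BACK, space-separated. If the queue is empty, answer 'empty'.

Answer: 84 88 89

Derivation:
enqueue(65): [65]
dequeue(): []
enqueue(96): [96]
dequeue(): []
enqueue(84): [84]
enqueue(88): [84, 88]
enqueue(89): [84, 88, 89]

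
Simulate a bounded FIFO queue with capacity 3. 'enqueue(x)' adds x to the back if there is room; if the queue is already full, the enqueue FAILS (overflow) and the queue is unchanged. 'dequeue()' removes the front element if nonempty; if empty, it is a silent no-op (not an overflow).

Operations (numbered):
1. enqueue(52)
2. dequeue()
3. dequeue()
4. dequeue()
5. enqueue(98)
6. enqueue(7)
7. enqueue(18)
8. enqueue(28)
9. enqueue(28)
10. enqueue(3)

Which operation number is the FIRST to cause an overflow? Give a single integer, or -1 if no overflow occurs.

1. enqueue(52): size=1
2. dequeue(): size=0
3. dequeue(): empty, no-op, size=0
4. dequeue(): empty, no-op, size=0
5. enqueue(98): size=1
6. enqueue(7): size=2
7. enqueue(18): size=3
8. enqueue(28): size=3=cap → OVERFLOW (fail)
9. enqueue(28): size=3=cap → OVERFLOW (fail)
10. enqueue(3): size=3=cap → OVERFLOW (fail)

Answer: 8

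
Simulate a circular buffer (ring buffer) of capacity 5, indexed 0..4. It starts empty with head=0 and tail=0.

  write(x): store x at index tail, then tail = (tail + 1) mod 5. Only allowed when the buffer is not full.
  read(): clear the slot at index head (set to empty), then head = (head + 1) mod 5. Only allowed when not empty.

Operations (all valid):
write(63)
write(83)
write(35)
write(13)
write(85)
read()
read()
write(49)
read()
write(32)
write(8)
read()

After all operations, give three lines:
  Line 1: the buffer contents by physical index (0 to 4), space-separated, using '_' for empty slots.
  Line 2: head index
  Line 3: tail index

write(63): buf=[63 _ _ _ _], head=0, tail=1, size=1
write(83): buf=[63 83 _ _ _], head=0, tail=2, size=2
write(35): buf=[63 83 35 _ _], head=0, tail=3, size=3
write(13): buf=[63 83 35 13 _], head=0, tail=4, size=4
write(85): buf=[63 83 35 13 85], head=0, tail=0, size=5
read(): buf=[_ 83 35 13 85], head=1, tail=0, size=4
read(): buf=[_ _ 35 13 85], head=2, tail=0, size=3
write(49): buf=[49 _ 35 13 85], head=2, tail=1, size=4
read(): buf=[49 _ _ 13 85], head=3, tail=1, size=3
write(32): buf=[49 32 _ 13 85], head=3, tail=2, size=4
write(8): buf=[49 32 8 13 85], head=3, tail=3, size=5
read(): buf=[49 32 8 _ 85], head=4, tail=3, size=4

Answer: 49 32 8 _ 85
4
3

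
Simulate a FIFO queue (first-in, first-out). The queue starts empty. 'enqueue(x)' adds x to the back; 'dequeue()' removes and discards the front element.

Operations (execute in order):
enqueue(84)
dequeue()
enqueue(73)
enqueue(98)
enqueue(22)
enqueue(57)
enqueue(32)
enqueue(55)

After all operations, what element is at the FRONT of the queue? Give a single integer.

enqueue(84): queue = [84]
dequeue(): queue = []
enqueue(73): queue = [73]
enqueue(98): queue = [73, 98]
enqueue(22): queue = [73, 98, 22]
enqueue(57): queue = [73, 98, 22, 57]
enqueue(32): queue = [73, 98, 22, 57, 32]
enqueue(55): queue = [73, 98, 22, 57, 32, 55]

Answer: 73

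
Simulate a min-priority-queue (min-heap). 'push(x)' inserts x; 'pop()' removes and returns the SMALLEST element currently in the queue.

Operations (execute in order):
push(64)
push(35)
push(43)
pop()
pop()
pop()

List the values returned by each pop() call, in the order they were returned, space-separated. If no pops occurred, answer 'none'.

Answer: 35 43 64

Derivation:
push(64): heap contents = [64]
push(35): heap contents = [35, 64]
push(43): heap contents = [35, 43, 64]
pop() → 35: heap contents = [43, 64]
pop() → 43: heap contents = [64]
pop() → 64: heap contents = []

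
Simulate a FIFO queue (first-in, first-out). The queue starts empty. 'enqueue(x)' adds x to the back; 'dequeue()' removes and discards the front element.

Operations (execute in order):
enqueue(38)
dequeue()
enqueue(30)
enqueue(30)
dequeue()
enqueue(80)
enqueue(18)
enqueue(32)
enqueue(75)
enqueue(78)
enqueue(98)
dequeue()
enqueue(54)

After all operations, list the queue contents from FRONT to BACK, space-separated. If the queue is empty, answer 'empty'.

Answer: 80 18 32 75 78 98 54

Derivation:
enqueue(38): [38]
dequeue(): []
enqueue(30): [30]
enqueue(30): [30, 30]
dequeue(): [30]
enqueue(80): [30, 80]
enqueue(18): [30, 80, 18]
enqueue(32): [30, 80, 18, 32]
enqueue(75): [30, 80, 18, 32, 75]
enqueue(78): [30, 80, 18, 32, 75, 78]
enqueue(98): [30, 80, 18, 32, 75, 78, 98]
dequeue(): [80, 18, 32, 75, 78, 98]
enqueue(54): [80, 18, 32, 75, 78, 98, 54]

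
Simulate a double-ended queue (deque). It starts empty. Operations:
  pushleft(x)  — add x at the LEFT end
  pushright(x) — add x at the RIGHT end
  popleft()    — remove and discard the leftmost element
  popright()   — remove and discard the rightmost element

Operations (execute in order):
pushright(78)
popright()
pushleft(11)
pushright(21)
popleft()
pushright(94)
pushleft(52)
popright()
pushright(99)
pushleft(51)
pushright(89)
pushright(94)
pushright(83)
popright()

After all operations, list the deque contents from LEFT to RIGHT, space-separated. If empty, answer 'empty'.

pushright(78): [78]
popright(): []
pushleft(11): [11]
pushright(21): [11, 21]
popleft(): [21]
pushright(94): [21, 94]
pushleft(52): [52, 21, 94]
popright(): [52, 21]
pushright(99): [52, 21, 99]
pushleft(51): [51, 52, 21, 99]
pushright(89): [51, 52, 21, 99, 89]
pushright(94): [51, 52, 21, 99, 89, 94]
pushright(83): [51, 52, 21, 99, 89, 94, 83]
popright(): [51, 52, 21, 99, 89, 94]

Answer: 51 52 21 99 89 94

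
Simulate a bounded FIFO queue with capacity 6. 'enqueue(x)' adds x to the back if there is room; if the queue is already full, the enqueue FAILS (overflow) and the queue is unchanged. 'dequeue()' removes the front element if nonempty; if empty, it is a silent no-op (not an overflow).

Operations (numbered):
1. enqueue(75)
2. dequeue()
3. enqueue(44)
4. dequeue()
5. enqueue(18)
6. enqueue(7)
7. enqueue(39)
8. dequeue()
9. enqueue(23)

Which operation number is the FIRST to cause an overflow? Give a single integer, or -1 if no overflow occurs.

1. enqueue(75): size=1
2. dequeue(): size=0
3. enqueue(44): size=1
4. dequeue(): size=0
5. enqueue(18): size=1
6. enqueue(7): size=2
7. enqueue(39): size=3
8. dequeue(): size=2
9. enqueue(23): size=3

Answer: -1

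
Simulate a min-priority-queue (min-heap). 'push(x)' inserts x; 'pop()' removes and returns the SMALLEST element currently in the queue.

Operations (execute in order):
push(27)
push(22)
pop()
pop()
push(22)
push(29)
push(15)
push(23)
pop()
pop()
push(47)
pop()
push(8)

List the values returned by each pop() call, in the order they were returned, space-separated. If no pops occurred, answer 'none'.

Answer: 22 27 15 22 23

Derivation:
push(27): heap contents = [27]
push(22): heap contents = [22, 27]
pop() → 22: heap contents = [27]
pop() → 27: heap contents = []
push(22): heap contents = [22]
push(29): heap contents = [22, 29]
push(15): heap contents = [15, 22, 29]
push(23): heap contents = [15, 22, 23, 29]
pop() → 15: heap contents = [22, 23, 29]
pop() → 22: heap contents = [23, 29]
push(47): heap contents = [23, 29, 47]
pop() → 23: heap contents = [29, 47]
push(8): heap contents = [8, 29, 47]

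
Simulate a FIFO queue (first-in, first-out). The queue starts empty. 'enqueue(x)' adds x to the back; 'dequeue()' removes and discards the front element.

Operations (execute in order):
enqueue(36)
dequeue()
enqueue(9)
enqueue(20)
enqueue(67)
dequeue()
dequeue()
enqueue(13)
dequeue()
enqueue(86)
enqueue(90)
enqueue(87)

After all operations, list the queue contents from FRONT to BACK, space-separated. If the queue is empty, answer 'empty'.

Answer: 13 86 90 87

Derivation:
enqueue(36): [36]
dequeue(): []
enqueue(9): [9]
enqueue(20): [9, 20]
enqueue(67): [9, 20, 67]
dequeue(): [20, 67]
dequeue(): [67]
enqueue(13): [67, 13]
dequeue(): [13]
enqueue(86): [13, 86]
enqueue(90): [13, 86, 90]
enqueue(87): [13, 86, 90, 87]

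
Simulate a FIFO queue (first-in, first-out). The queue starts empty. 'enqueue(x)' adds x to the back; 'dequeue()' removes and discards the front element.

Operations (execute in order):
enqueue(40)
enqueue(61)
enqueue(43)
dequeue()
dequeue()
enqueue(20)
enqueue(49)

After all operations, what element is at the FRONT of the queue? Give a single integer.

enqueue(40): queue = [40]
enqueue(61): queue = [40, 61]
enqueue(43): queue = [40, 61, 43]
dequeue(): queue = [61, 43]
dequeue(): queue = [43]
enqueue(20): queue = [43, 20]
enqueue(49): queue = [43, 20, 49]

Answer: 43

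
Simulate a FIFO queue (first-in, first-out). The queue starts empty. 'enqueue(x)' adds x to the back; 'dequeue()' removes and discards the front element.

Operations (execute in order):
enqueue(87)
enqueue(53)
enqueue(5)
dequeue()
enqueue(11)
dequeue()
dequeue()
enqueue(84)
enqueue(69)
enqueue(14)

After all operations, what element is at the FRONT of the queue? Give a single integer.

Answer: 11

Derivation:
enqueue(87): queue = [87]
enqueue(53): queue = [87, 53]
enqueue(5): queue = [87, 53, 5]
dequeue(): queue = [53, 5]
enqueue(11): queue = [53, 5, 11]
dequeue(): queue = [5, 11]
dequeue(): queue = [11]
enqueue(84): queue = [11, 84]
enqueue(69): queue = [11, 84, 69]
enqueue(14): queue = [11, 84, 69, 14]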